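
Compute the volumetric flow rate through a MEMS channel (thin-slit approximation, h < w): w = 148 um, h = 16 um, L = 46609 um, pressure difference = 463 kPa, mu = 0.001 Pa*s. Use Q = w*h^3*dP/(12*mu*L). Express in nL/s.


Step 1: Convert all dimensions to SI (meters).
w = 148e-6 m, h = 16e-6 m, L = 46609e-6 m, dP = 463e3 Pa
Step 2: Q = w * h^3 * dP / (12 * mu * L)
Q = 148e-6 * (16e-6)^3 * 463e3 / (12 * 0.001 * 46609e-6) = 5.0182423e-10 m^3/s
Step 3: Convert Q from m^3/s to nL/s (1 m^3 = 1e12 nL, so multiply by 1e12).
Q = 501.824 nL/s


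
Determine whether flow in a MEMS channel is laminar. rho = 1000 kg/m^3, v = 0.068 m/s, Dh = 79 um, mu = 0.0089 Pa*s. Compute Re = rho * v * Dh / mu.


Step 1: Convert Dh to meters: Dh = 79e-6 m
Step 2: Re = rho * v * Dh / mu
Re = 1000 * 0.068 * 79e-6 / 0.0089
Re = 0.604
Since Re = 0.604 is below ~2300, the flow is laminar.


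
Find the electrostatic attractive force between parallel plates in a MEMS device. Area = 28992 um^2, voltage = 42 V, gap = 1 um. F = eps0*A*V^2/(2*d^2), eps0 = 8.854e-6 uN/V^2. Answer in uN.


Step 1: Identify parameters.
eps0 = 8.854e-6 uN/V^2, A = 28992 um^2, V = 42 V, d = 1 um
Step 2: Compute V^2 = 42^2 = 1764
Step 3: Compute d^2 = 1^2 = 1
Step 4: F = 0.5 * 8.854e-6 * 28992 * 1764 / 1
F = 226.405 uN


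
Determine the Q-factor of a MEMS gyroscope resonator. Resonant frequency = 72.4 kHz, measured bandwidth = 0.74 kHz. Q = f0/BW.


Step 1: Q = f0 / bandwidth
Step 2: Q = 72.4 / 0.74
Q = 97.8


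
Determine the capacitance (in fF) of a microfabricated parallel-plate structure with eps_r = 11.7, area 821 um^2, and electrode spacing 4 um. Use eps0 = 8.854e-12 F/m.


Step 1: Convert area to m^2: A = 821e-12 m^2
Step 2: Convert gap to m: d = 4e-6 m
Step 3: C = eps0 * eps_r * A / d
C = 8.854e-12 * 11.7 * 821e-12 / 4e-6
Step 4: Convert to fF (multiply by 1e15).
C = 21.26 fF


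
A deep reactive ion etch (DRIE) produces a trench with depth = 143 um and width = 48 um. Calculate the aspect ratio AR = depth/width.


Step 1: AR = depth / width
Step 2: AR = 143 / 48
AR = 3.0


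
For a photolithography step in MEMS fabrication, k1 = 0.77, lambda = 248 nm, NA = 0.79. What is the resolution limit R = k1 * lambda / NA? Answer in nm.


Step 1: Identify values: k1 = 0.77, lambda = 248 nm, NA = 0.79
Step 2: R = k1 * lambda / NA
R = 0.77 * 248 / 0.79
R = 241.7 nm


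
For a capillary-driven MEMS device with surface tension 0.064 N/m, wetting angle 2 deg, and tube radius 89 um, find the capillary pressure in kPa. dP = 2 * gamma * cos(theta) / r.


Step 1: cos(2 deg) = 0.9994
Step 2: Convert r to m: r = 89e-6 m
Step 3: dP = 2 * 0.064 * 0.9994 / 89e-6 = 1437.3 Pa
Step 4: Convert Pa to kPa (divide by 1000).
dP = 1.44 kPa


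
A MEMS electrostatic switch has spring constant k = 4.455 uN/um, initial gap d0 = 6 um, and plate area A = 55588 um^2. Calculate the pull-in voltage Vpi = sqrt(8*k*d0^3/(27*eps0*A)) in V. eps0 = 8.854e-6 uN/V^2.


Step 1: Compute numerator: 8 * k * d0^3 = 8 * 4.455 * 6^3 = 7698.24
Step 2: Compute denominator: 27 * eps0 * A = 27 * 8.854e-6 * 55588 = 13.288756
Step 3: Vpi = sqrt(7698.24 / 13.288756)
Vpi = 24.07 V


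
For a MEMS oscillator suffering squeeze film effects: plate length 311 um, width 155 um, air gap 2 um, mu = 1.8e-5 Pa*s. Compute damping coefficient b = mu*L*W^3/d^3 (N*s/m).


Step 1: Convert to SI.
L = 311e-6 m, W = 155e-6 m, d = 2e-6 m
Step 2: W^3 = (155e-6)^3 = 3.72e-12 m^3
Step 3: d^3 = (2e-6)^3 = 8.00e-18 m^3
Step 4: b = 1.8e-5 * 311e-6 * 3.72e-12 / 8.00e-18
b = 2.61e-03 N*s/m


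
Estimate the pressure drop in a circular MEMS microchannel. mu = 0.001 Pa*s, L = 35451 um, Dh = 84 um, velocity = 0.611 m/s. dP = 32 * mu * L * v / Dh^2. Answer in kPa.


Step 1: Convert to SI: L = 35451e-6 m, Dh = 84e-6 m
Step 2: dP = 32 * 0.001 * 35451e-6 * 0.611 / (84e-6)^2
Step 3: dP = 98233.84 Pa
Step 4: Convert to kPa: dP = 98.23 kPa


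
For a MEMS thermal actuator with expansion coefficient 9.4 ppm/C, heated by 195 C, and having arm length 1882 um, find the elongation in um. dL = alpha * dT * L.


Step 1: Convert CTE: alpha = 9.4 ppm/C = 9.4e-6 /C
Step 2: dL = 9.4e-6 * 195 * 1882
dL = 3.4497 um


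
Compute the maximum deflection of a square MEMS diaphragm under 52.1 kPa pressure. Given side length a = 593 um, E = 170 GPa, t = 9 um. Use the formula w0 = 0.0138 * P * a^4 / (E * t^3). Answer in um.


Step 1: Convert pressure to compatible units (E is in GPa, so P in GPa).
P = 52.1 kPa = 52.1e-6 GPa
Step 2: Compute numerator: 0.0138 * P * a^4.
a^4 = 593^4 = 123657019201
numerator = 0.0138 * 52.1e-6 * 123657019201 = 8.89069e+04
Step 3: Compute denominator: E * t^3 = 170 * 9^3 = 123930
Step 4: w0 = numerator / denominator = 8.89069e+04 / 123930 = 0.7174 um


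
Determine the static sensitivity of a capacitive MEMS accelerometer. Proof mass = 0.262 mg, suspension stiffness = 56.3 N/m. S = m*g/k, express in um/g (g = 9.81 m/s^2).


Step 1: Convert mass: m = 0.262 mg = 2.62e-07 kg
Step 2: S = m * g / k = 2.62e-07 * 9.81 / 56.3
Step 3: S = 4.57e-08 m/g
Step 4: Convert to um/g: S = 0.046 um/g


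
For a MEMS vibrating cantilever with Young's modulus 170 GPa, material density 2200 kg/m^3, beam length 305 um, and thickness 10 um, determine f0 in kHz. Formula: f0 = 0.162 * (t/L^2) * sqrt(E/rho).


Step 1: Convert units to SI.
t_SI = 10e-6 m, L_SI = 305e-6 m
Step 2: Calculate sqrt(E/rho).
sqrt(170e9 / 2200) = 8790.49 m/s
Step 3: Compute f0.
f0 = 0.162 * 10e-6 / (305e-6)^2 * 8790.49 = 153083.5 Hz = 153.08 kHz


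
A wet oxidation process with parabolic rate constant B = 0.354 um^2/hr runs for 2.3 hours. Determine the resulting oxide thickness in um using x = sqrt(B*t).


Step 1: Compute B*t = 0.354 * 2.3 = 0.8142
Step 2: x = sqrt(0.8142)
x = 0.902 um


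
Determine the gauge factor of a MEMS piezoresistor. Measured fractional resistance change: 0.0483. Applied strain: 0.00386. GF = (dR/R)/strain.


Step 1: Identify values.
dR/R = 0.0483, strain = 0.00386
Step 2: GF = (dR/R) / strain = 0.0483 / 0.00386
GF = 12.5


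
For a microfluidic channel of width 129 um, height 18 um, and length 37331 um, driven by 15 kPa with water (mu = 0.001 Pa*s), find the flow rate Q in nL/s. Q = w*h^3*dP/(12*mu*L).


Step 1: Convert all dimensions to SI (meters).
w = 129e-6 m, h = 18e-6 m, L = 37331e-6 m, dP = 15e3 Pa
Step 2: Q = w * h^3 * dP / (12 * mu * L)
Q = 129e-6 * (18e-6)^3 * 15e3 / (12 * 0.001 * 37331e-6) = 2.519113e-11 m^3/s
Step 3: Convert Q from m^3/s to nL/s (1 m^3 = 1e12 nL, so multiply by 1e12).
Q = 25.191 nL/s


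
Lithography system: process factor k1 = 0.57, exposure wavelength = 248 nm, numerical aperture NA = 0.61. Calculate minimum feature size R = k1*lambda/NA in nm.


Step 1: Identify values: k1 = 0.57, lambda = 248 nm, NA = 0.61
Step 2: R = k1 * lambda / NA
R = 0.57 * 248 / 0.61
R = 231.7 nm


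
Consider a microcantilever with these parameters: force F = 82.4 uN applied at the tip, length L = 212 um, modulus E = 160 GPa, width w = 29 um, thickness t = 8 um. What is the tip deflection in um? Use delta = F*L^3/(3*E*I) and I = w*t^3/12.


Step 1: Calculate the second moment of area.
I = w * t^3 / 12 = 29 * 8^3 / 12 = 1237.3333 um^4
Step 2: Convert E to consistent units (1 GPa = 1000 uN/um^2).
E = 160 GPa = 160000 uN/um^2
Step 3: Calculate tip deflection.
delta = F * L^3 / (3 * E * I)
delta = 82.4 * 212^3 / (3 * 160000 * 1237.3333)
delta = 1.3219 um


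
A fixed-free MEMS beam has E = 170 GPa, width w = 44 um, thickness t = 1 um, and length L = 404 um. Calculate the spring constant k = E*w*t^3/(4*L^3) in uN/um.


Step 1: Convert E to consistent units (1 GPa = 1000 uN/um^2).
E = 170 GPa = 170000 uN/um^2
Step 2: Compute t^3 = 1^3 = 1
Step 3: Compute L^3 = 404^3 = 65939264
Step 4: k = 170000 * 44 * 1 / (4 * 65939264)
k = 0.0284 uN/um


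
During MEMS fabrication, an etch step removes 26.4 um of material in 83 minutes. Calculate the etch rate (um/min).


Step 1: Etch rate = depth / time
Step 2: rate = 26.4 / 83
rate = 0.318 um/min


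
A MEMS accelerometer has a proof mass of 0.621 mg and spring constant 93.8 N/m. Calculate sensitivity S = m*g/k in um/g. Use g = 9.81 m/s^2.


Step 1: Convert mass: m = 0.621 mg = 6.21e-07 kg
Step 2: S = m * g / k = 6.21e-07 * 9.81 / 93.8
Step 3: S = 6.49e-08 m/g
Step 4: Convert to um/g: S = 0.065 um/g


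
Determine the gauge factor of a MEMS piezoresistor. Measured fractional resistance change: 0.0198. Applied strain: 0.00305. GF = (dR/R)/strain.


Step 1: Identify values.
dR/R = 0.0198, strain = 0.00305
Step 2: GF = (dR/R) / strain = 0.0198 / 0.00305
GF = 6.5


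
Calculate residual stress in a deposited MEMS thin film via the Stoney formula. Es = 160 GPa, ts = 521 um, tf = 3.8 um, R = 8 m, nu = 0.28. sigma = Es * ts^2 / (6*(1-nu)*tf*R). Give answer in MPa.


Step 1: Compute numerator: Es * ts^2 = 160 * 521^2 = 43430560 (GPa*um^2)
Step 2: Compute denominator (R in um): 6*(1-nu)*tf*R = 6*0.72*3.8*8e6 = 131328000.0 (um^2)
Step 3: sigma (GPa) = 43430560 / 131328000.0 = 3.30703e-01 GPa
Step 4: Convert to MPa (x1000): sigma = 330.7 MPa


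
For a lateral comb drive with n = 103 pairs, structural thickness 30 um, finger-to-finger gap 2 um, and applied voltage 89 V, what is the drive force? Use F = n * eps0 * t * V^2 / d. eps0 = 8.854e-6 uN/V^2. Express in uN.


Step 1: Parameters: n=103, eps0=8.854e-6 uN/V^2, t=30 um, V=89 V, d=2 um
Step 2: V^2 = 7921
Step 3: F = 103 * 8.854e-6 * 30 * 7921 / 2
F = 108.355 uN


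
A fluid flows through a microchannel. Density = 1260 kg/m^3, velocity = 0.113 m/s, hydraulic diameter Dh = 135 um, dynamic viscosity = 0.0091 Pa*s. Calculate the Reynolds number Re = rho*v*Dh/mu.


Step 1: Convert Dh to meters: Dh = 135e-6 m
Step 2: Re = rho * v * Dh / mu
Re = 1260 * 0.113 * 135e-6 / 0.0091
Re = 2.112


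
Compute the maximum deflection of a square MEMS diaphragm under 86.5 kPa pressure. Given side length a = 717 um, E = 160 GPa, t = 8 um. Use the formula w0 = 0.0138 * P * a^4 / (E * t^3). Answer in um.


Step 1: Convert pressure to compatible units (E is in GPa, so P in GPa).
P = 86.5 kPa = 86.5e-6 GPa
Step 2: Compute numerator: 0.0138 * P * a^4.
a^4 = 717^4 = 264287499921
numerator = 0.0138 * 86.5e-6 * 264287499921 = 3.1548e+05
Step 3: Compute denominator: E * t^3 = 160 * 8^3 = 81920
Step 4: w0 = numerator / denominator = 3.1548e+05 / 81920 = 3.8511 um


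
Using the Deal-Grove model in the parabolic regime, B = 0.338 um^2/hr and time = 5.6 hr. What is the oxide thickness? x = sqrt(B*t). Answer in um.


Step 1: Compute B*t = 0.338 * 5.6 = 1.8928
Step 2: x = sqrt(1.8928)
x = 1.376 um


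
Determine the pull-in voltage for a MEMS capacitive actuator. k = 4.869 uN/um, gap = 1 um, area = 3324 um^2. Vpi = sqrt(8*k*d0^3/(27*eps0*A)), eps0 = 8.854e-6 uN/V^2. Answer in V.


Step 1: Compute numerator: 8 * k * d0^3 = 8 * 4.869 * 1^3 = 38.952
Step 2: Compute denominator: 27 * eps0 * A = 27 * 8.854e-6 * 3324 = 0.794629
Step 3: Vpi = sqrt(38.952 / 0.794629)
Vpi = 7.0 V


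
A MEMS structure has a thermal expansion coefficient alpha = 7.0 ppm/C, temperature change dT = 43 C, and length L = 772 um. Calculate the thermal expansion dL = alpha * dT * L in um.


Step 1: Convert CTE: alpha = 7.0 ppm/C = 7.0e-6 /C
Step 2: dL = 7.0e-6 * 43 * 772
dL = 0.2324 um


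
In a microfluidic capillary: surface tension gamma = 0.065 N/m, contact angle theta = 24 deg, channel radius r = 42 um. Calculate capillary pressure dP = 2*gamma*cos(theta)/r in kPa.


Step 1: cos(24 deg) = 0.9135
Step 2: Convert r to m: r = 42e-6 m
Step 3: dP = 2 * 0.065 * 0.9135 / 42e-6 = 2827.5 Pa
Step 4: Convert Pa to kPa (divide by 1000).
dP = 2.83 kPa


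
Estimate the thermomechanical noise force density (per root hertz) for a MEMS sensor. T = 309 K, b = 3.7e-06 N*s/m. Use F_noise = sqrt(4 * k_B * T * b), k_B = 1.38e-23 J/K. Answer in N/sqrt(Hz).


Step 1: Compute 4 * k_B * T * b
= 4 * 1.38e-23 * 309 * 3.7e-06
= 6.3110e-26 N^2/Hz
Step 2: F_noise = sqrt(6.3110e-26)
F_noise = 2.51e-13 N/sqrt(Hz)


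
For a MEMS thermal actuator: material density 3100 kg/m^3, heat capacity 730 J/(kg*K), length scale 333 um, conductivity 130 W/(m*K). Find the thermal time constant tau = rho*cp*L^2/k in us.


Step 1: Convert L to m: L = 333e-6 m
Step 2: L^2 = (333e-6)^2 = 1.10889e-07 m^2
Step 3: tau = 3100 * 730 * 1.10889e-07 / 130 = 1.93032159e-03 s
Step 4: Convert to microseconds (multiply by 1e6).
tau = 1930.322 us


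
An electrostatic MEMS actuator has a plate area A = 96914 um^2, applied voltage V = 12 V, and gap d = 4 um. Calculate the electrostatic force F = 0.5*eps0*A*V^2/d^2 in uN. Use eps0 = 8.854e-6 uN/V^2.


Step 1: Identify parameters.
eps0 = 8.854e-6 uN/V^2, A = 96914 um^2, V = 12 V, d = 4 um
Step 2: Compute V^2 = 12^2 = 144
Step 3: Compute d^2 = 4^2 = 16
Step 4: F = 0.5 * 8.854e-6 * 96914 * 144 / 16
F = 3.861 uN


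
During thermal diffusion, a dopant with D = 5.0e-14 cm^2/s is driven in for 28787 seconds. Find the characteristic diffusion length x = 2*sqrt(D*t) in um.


Step 1: Compute D*t = 5.0e-14 * 28787 = 1.43935e-09 cm^2
Step 2: sqrt(D*t) = 3.7939e-05 cm
Step 3: x = 2 * 3.7939e-05 cm = 7.5878e-05 cm
Step 4: Convert to um (1 cm = 1e4 um): x = 0.759 um


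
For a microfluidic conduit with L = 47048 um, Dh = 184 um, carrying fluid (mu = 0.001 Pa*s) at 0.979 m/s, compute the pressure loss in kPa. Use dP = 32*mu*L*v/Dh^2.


Step 1: Convert to SI: L = 47048e-6 m, Dh = 184e-6 m
Step 2: dP = 32 * 0.001 * 47048e-6 * 0.979 / (184e-6)^2
Step 3: dP = 43534.96 Pa
Step 4: Convert to kPa: dP = 43.53 kPa


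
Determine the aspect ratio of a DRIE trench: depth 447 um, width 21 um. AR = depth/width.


Step 1: AR = depth / width
Step 2: AR = 447 / 21
AR = 21.3


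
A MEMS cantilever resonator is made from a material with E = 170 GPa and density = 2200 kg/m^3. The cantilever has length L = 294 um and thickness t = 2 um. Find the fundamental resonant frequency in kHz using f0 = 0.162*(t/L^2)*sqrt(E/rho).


Step 1: Convert units to SI.
t_SI = 2e-6 m, L_SI = 294e-6 m
Step 2: Calculate sqrt(E/rho).
sqrt(170e9 / 2200) = 8790.49 m/s
Step 3: Compute f0.
f0 = 0.162 * 2e-6 / (294e-6)^2 * 8790.49 = 32950.6 Hz = 32.95 kHz


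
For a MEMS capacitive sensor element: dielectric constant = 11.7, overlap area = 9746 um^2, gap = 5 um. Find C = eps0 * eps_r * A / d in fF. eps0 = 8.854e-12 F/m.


Step 1: Convert area to m^2: A = 9746e-12 m^2
Step 2: Convert gap to m: d = 5e-6 m
Step 3: C = eps0 * eps_r * A / d
C = 8.854e-12 * 11.7 * 9746e-12 / 5e-6
Step 4: Convert to fF (multiply by 1e15).
C = 201.92 fF


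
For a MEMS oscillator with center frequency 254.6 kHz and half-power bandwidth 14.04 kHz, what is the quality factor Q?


Step 1: Q = f0 / bandwidth
Step 2: Q = 254.6 / 14.04
Q = 18.1


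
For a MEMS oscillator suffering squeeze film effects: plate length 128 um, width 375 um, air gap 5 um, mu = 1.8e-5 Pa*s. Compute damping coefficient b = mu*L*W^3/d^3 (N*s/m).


Step 1: Convert to SI.
L = 128e-6 m, W = 375e-6 m, d = 5e-6 m
Step 2: W^3 = (375e-6)^3 = 5.27e-11 m^3
Step 3: d^3 = (5e-6)^3 = 1.25e-16 m^3
Step 4: b = 1.8e-5 * 128e-6 * 5.27e-11 / 1.25e-16
b = 9.72e-04 N*s/m


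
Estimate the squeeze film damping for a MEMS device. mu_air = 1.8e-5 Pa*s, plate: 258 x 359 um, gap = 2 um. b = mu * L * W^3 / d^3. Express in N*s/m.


Step 1: Convert to SI.
L = 258e-6 m, W = 359e-6 m, d = 2e-6 m
Step 2: W^3 = (359e-6)^3 = 4.63e-11 m^3
Step 3: d^3 = (2e-6)^3 = 8.00e-18 m^3
Step 4: b = 1.8e-5 * 258e-6 * 4.63e-11 / 8.00e-18
b = 2.69e-02 N*s/m


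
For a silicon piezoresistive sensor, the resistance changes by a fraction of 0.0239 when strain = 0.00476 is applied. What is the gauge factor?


Step 1: Identify values.
dR/R = 0.0239, strain = 0.00476
Step 2: GF = (dR/R) / strain = 0.0239 / 0.00476
GF = 5.0


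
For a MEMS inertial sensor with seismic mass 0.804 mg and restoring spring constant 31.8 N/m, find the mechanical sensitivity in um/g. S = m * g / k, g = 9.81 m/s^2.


Step 1: Convert mass: m = 0.804 mg = 8.04e-07 kg
Step 2: S = m * g / k = 8.04e-07 * 9.81 / 31.8
Step 3: S = 2.48e-07 m/g
Step 4: Convert to um/g: S = 0.248 um/g


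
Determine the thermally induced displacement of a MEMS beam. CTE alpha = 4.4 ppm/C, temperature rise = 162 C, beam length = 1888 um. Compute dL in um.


Step 1: Convert CTE: alpha = 4.4 ppm/C = 4.4e-6 /C
Step 2: dL = 4.4e-6 * 162 * 1888
dL = 1.3458 um


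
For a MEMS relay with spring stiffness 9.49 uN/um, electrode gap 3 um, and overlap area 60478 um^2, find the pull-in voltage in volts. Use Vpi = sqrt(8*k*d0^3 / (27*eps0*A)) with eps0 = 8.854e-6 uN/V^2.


Step 1: Compute numerator: 8 * k * d0^3 = 8 * 9.49 * 3^3 = 2049.84
Step 2: Compute denominator: 27 * eps0 * A = 27 * 8.854e-6 * 60478 = 14.45775
Step 3: Vpi = sqrt(2049.84 / 14.45775)
Vpi = 11.91 V


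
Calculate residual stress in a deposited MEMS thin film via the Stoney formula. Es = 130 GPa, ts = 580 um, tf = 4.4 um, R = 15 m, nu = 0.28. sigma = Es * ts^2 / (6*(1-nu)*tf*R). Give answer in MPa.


Step 1: Compute numerator: Es * ts^2 = 130 * 580^2 = 43732000 (GPa*um^2)
Step 2: Compute denominator (R in um): 6*(1-nu)*tf*R = 6*0.72*4.4*15e6 = 285120000.0 (um^2)
Step 3: sigma (GPa) = 43732000 / 285120000.0 = 1.53381e-01 GPa
Step 4: Convert to MPa (x1000): sigma = 153.4 MPa


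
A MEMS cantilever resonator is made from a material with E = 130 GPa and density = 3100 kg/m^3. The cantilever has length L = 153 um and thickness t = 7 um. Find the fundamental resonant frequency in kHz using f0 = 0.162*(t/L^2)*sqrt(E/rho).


Step 1: Convert units to SI.
t_SI = 7e-6 m, L_SI = 153e-6 m
Step 2: Calculate sqrt(E/rho).
sqrt(130e9 / 3100) = 6475.76 m/s
Step 3: Compute f0.
f0 = 0.162 * 7e-6 / (153e-6)^2 * 6475.76 = 313704.6 Hz = 313.7 kHz


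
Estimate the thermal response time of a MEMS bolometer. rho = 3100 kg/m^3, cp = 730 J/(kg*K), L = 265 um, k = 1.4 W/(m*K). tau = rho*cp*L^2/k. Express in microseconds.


Step 1: Convert L to m: L = 265e-6 m
Step 2: L^2 = (265e-6)^2 = 7.0225e-08 m^2
Step 3: tau = 3100 * 730 * 7.0225e-08 / 1.4 = 1.1351369643e-01 s
Step 4: Convert to microseconds (multiply by 1e6).
tau = 113513.696 us


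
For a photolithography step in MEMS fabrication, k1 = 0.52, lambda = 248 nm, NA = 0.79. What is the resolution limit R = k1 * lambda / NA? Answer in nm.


Step 1: Identify values: k1 = 0.52, lambda = 248 nm, NA = 0.79
Step 2: R = k1 * lambda / NA
R = 0.52 * 248 / 0.79
R = 163.2 nm


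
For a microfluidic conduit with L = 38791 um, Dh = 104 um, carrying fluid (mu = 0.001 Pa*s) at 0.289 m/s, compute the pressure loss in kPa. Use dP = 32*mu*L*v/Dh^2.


Step 1: Convert to SI: L = 38791e-6 m, Dh = 104e-6 m
Step 2: dP = 32 * 0.001 * 38791e-6 * 0.289 / (104e-6)^2
Step 3: dP = 33167.45 Pa
Step 4: Convert to kPa: dP = 33.17 kPa


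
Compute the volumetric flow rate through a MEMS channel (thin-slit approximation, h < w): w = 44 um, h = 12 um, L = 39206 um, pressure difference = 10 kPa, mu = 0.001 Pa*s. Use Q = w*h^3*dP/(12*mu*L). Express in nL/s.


Step 1: Convert all dimensions to SI (meters).
w = 44e-6 m, h = 12e-6 m, L = 39206e-6 m, dP = 10e3 Pa
Step 2: Q = w * h^3 * dP / (12 * mu * L)
Q = 44e-6 * (12e-6)^3 * 10e3 / (12 * 0.001 * 39206e-6) = 1.61608e-12 m^3/s
Step 3: Convert Q from m^3/s to nL/s (1 m^3 = 1e12 nL, so multiply by 1e12).
Q = 1.616 nL/s


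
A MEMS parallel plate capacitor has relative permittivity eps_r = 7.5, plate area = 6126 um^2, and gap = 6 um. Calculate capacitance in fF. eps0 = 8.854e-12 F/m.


Step 1: Convert area to m^2: A = 6126e-12 m^2
Step 2: Convert gap to m: d = 6e-6 m
Step 3: C = eps0 * eps_r * A / d
C = 8.854e-12 * 7.5 * 6126e-12 / 6e-6
Step 4: Convert to fF (multiply by 1e15).
C = 67.8 fF


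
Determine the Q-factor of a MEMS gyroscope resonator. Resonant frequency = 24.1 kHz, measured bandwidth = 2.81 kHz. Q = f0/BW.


Step 1: Q = f0 / bandwidth
Step 2: Q = 24.1 / 2.81
Q = 8.6


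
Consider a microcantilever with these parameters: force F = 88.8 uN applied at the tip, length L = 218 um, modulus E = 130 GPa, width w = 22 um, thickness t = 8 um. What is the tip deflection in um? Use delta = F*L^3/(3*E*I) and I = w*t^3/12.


Step 1: Calculate the second moment of area.
I = w * t^3 / 12 = 22 * 8^3 / 12 = 938.6667 um^4
Step 2: Convert E to consistent units (1 GPa = 1000 uN/um^2).
E = 130 GPa = 130000 uN/um^2
Step 3: Calculate tip deflection.
delta = F * L^3 / (3 * E * I)
delta = 88.8 * 218^3 / (3 * 130000 * 938.6667)
delta = 2.5131 um


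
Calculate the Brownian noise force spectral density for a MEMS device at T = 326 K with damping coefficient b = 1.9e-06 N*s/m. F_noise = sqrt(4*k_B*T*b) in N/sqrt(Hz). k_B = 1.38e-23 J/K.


Step 1: Compute 4 * k_B * T * b
= 4 * 1.38e-23 * 326 * 1.9e-06
= 3.4191e-26 N^2/Hz
Step 2: F_noise = sqrt(3.4191e-26)
F_noise = 1.85e-13 N/sqrt(Hz)


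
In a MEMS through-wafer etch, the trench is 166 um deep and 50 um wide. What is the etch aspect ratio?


Step 1: AR = depth / width
Step 2: AR = 166 / 50
AR = 3.3


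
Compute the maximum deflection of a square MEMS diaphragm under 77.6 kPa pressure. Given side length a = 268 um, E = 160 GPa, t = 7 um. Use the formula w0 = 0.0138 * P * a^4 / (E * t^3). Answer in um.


Step 1: Convert pressure to compatible units (E is in GPa, so P in GPa).
P = 77.6 kPa = 77.6e-6 GPa
Step 2: Compute numerator: 0.0138 * P * a^4.
a^4 = 268^4 = 5158686976
numerator = 0.0138 * 77.6e-6 * 5158686976 = 5.52433e+03
Step 3: Compute denominator: E * t^3 = 160 * 7^3 = 54880
Step 4: w0 = numerator / denominator = 5.52433e+03 / 54880 = 0.1007 um


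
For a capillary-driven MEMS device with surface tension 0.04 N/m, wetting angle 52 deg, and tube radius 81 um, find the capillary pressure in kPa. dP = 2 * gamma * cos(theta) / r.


Step 1: cos(52 deg) = 0.6157
Step 2: Convert r to m: r = 81e-6 m
Step 3: dP = 2 * 0.04 * 0.6157 / 81e-6 = 608.1 Pa
Step 4: Convert Pa to kPa (divide by 1000).
dP = 0.61 kPa


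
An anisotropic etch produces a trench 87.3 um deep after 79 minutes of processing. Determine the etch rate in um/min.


Step 1: Etch rate = depth / time
Step 2: rate = 87.3 / 79
rate = 1.105 um/min


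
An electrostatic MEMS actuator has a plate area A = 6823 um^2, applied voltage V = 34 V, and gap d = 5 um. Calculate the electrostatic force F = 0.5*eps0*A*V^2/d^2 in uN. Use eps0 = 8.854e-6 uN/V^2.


Step 1: Identify parameters.
eps0 = 8.854e-6 uN/V^2, A = 6823 um^2, V = 34 V, d = 5 um
Step 2: Compute V^2 = 34^2 = 1156
Step 3: Compute d^2 = 5^2 = 25
Step 4: F = 0.5 * 8.854e-6 * 6823 * 1156 / 25
F = 1.397 uN


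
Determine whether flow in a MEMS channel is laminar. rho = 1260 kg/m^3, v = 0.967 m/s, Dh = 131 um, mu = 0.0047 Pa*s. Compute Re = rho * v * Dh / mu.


Step 1: Convert Dh to meters: Dh = 131e-6 m
Step 2: Re = rho * v * Dh / mu
Re = 1260 * 0.967 * 131e-6 / 0.0047
Re = 33.96
Since Re = 33.96 is below ~2300, the flow is laminar.


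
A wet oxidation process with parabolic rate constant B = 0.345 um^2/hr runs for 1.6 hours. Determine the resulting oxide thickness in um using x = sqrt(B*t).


Step 1: Compute B*t = 0.345 * 1.6 = 0.552
Step 2: x = sqrt(0.552)
x = 0.743 um


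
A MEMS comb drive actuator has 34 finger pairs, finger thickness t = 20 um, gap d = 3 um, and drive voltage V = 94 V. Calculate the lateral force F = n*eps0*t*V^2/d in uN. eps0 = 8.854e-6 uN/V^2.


Step 1: Parameters: n=34, eps0=8.854e-6 uN/V^2, t=20 um, V=94 V, d=3 um
Step 2: V^2 = 8836
Step 3: F = 34 * 8.854e-6 * 20 * 8836 / 3
F = 17.733 uN


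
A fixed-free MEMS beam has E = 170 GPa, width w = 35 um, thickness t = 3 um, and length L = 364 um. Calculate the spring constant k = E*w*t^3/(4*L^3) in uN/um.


Step 1: Convert E to consistent units (1 GPa = 1000 uN/um^2).
E = 170 GPa = 170000 uN/um^2
Step 2: Compute t^3 = 3^3 = 27
Step 3: Compute L^3 = 364^3 = 48228544
Step 4: k = 170000 * 35 * 27 / (4 * 48228544)
k = 0.8328 uN/um


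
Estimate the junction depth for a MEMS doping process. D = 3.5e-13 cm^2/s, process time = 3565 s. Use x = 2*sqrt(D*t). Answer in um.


Step 1: Compute D*t = 3.5e-13 * 3565 = 1.24775e-09 cm^2
Step 2: sqrt(D*t) = 3.5324e-05 cm
Step 3: x = 2 * 3.5324e-05 cm = 7.0648e-05 cm
Step 4: Convert to um (1 cm = 1e4 um): x = 0.706 um


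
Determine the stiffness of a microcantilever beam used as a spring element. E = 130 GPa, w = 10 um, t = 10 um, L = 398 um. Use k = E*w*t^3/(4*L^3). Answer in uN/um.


Step 1: Convert E to consistent units (1 GPa = 1000 uN/um^2).
E = 130 GPa = 130000 uN/um^2
Step 2: Compute t^3 = 10^3 = 1000
Step 3: Compute L^3 = 398^3 = 63044792
Step 4: k = 130000 * 10 * 1000 / (4 * 63044792)
k = 5.1551 uN/um


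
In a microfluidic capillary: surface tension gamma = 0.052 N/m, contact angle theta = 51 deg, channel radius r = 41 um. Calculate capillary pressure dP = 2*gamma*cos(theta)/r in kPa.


Step 1: cos(51 deg) = 0.6293
Step 2: Convert r to m: r = 41e-6 m
Step 3: dP = 2 * 0.052 * 0.6293 / 41e-6 = 1596.3 Pa
Step 4: Convert Pa to kPa (divide by 1000).
dP = 1.6 kPa


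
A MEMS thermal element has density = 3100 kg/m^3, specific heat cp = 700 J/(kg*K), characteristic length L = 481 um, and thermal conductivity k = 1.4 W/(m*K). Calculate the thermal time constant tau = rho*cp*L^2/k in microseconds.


Step 1: Convert L to m: L = 481e-6 m
Step 2: L^2 = (481e-6)^2 = 2.31361e-07 m^2
Step 3: tau = 3100 * 700 * 2.31361e-07 / 1.4 = 3.5860955e-01 s
Step 4: Convert to microseconds (multiply by 1e6).
tau = 358609.55 us


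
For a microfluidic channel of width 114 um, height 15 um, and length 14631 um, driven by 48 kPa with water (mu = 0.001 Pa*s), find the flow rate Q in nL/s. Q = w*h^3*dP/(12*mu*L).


Step 1: Convert all dimensions to SI (meters).
w = 114e-6 m, h = 15e-6 m, L = 14631e-6 m, dP = 48e3 Pa
Step 2: Q = w * h^3 * dP / (12 * mu * L)
Q = 114e-6 * (15e-6)^3 * 48e3 / (12 * 0.001 * 14631e-6) = 1.0518762e-10 m^3/s
Step 3: Convert Q from m^3/s to nL/s (1 m^3 = 1e12 nL, so multiply by 1e12).
Q = 105.188 nL/s


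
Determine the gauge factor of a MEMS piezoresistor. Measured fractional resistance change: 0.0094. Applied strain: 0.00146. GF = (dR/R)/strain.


Step 1: Identify values.
dR/R = 0.0094, strain = 0.00146
Step 2: GF = (dR/R) / strain = 0.0094 / 0.00146
GF = 6.4


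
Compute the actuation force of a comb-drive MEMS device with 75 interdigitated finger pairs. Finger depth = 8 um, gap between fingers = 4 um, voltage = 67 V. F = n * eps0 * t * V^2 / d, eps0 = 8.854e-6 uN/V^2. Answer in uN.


Step 1: Parameters: n=75, eps0=8.854e-6 uN/V^2, t=8 um, V=67 V, d=4 um
Step 2: V^2 = 4489
Step 3: F = 75 * 8.854e-6 * 8 * 4489 / 4
F = 5.962 uN


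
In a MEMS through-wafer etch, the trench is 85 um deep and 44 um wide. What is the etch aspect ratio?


Step 1: AR = depth / width
Step 2: AR = 85 / 44
AR = 1.9


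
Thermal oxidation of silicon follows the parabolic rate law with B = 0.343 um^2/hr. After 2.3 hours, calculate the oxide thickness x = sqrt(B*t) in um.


Step 1: Compute B*t = 0.343 * 2.3 = 0.7889
Step 2: x = sqrt(0.7889)
x = 0.888 um


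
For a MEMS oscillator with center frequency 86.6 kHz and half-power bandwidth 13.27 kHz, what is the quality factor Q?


Step 1: Q = f0 / bandwidth
Step 2: Q = 86.6 / 13.27
Q = 6.5


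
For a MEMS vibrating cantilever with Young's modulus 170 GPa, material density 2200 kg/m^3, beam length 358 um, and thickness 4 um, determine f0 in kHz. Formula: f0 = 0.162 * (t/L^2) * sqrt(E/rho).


Step 1: Convert units to SI.
t_SI = 4e-6 m, L_SI = 358e-6 m
Step 2: Calculate sqrt(E/rho).
sqrt(170e9 / 2200) = 8790.49 m/s
Step 3: Compute f0.
f0 = 0.162 * 4e-6 / (358e-6)^2 * 8790.49 = 44444.9 Hz = 44.44 kHz


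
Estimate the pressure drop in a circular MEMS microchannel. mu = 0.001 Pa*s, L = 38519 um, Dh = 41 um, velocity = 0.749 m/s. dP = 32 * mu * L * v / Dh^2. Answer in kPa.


Step 1: Convert to SI: L = 38519e-6 m, Dh = 41e-6 m
Step 2: dP = 32 * 0.001 * 38519e-6 * 0.749 / (41e-6)^2
Step 3: dP = 549210.82 Pa
Step 4: Convert to kPa: dP = 549.21 kPa


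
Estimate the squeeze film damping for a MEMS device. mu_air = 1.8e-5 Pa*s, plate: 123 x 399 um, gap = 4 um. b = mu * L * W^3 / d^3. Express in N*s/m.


Step 1: Convert to SI.
L = 123e-6 m, W = 399e-6 m, d = 4e-6 m
Step 2: W^3 = (399e-6)^3 = 6.35e-11 m^3
Step 3: d^3 = (4e-6)^3 = 6.40e-17 m^3
Step 4: b = 1.8e-5 * 123e-6 * 6.35e-11 / 6.40e-17
b = 2.20e-03 N*s/m


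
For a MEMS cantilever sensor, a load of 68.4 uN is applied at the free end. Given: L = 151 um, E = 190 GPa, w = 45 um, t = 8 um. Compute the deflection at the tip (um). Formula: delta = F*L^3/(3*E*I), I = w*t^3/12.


Step 1: Calculate the second moment of area.
I = w * t^3 / 12 = 45 * 8^3 / 12 = 1920.0 um^4
Step 2: Convert E to consistent units (1 GPa = 1000 uN/um^2).
E = 190 GPa = 190000 uN/um^2
Step 3: Calculate tip deflection.
delta = F * L^3 / (3 * E * I)
delta = 68.4 * 151^3 / (3 * 190000 * 1920.0)
delta = 0.2152 um


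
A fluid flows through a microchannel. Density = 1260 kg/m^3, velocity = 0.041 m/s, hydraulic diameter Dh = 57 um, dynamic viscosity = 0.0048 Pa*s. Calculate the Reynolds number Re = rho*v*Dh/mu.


Step 1: Convert Dh to meters: Dh = 57e-6 m
Step 2: Re = rho * v * Dh / mu
Re = 1260 * 0.041 * 57e-6 / 0.0048
Re = 0.613


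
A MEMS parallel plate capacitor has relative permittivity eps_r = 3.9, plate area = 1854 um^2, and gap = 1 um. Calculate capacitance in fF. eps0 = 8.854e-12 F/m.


Step 1: Convert area to m^2: A = 1854e-12 m^2
Step 2: Convert gap to m: d = 1e-6 m
Step 3: C = eps0 * eps_r * A / d
C = 8.854e-12 * 3.9 * 1854e-12 / 1e-6
Step 4: Convert to fF (multiply by 1e15).
C = 64.02 fF


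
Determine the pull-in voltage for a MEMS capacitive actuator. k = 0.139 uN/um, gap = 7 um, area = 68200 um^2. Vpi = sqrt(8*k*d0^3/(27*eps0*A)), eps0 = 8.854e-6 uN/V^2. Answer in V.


Step 1: Compute numerator: 8 * k * d0^3 = 8 * 0.139 * 7^3 = 381.416
Step 2: Compute denominator: 27 * eps0 * A = 27 * 8.854e-6 * 68200 = 16.303756
Step 3: Vpi = sqrt(381.416 / 16.303756)
Vpi = 4.84 V


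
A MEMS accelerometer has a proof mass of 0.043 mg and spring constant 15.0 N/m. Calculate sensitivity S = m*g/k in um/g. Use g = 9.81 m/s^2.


Step 1: Convert mass: m = 0.043 mg = 4.30e-08 kg
Step 2: S = m * g / k = 4.30e-08 * 9.81 / 15.0
Step 3: S = 2.81e-08 m/g
Step 4: Convert to um/g: S = 0.028 um/g


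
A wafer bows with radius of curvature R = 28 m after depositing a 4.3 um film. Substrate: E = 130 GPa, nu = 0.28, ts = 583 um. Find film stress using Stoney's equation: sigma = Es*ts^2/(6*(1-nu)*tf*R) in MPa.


Step 1: Compute numerator: Es * ts^2 = 130 * 583^2 = 44185570 (GPa*um^2)
Step 2: Compute denominator (R in um): 6*(1-nu)*tf*R = 6*0.72*4.3*28e6 = 520128000.0 (um^2)
Step 3: sigma (GPa) = 44185570 / 520128000.0 = 8.4951e-02 GPa
Step 4: Convert to MPa (x1000): sigma = 85.0 MPa


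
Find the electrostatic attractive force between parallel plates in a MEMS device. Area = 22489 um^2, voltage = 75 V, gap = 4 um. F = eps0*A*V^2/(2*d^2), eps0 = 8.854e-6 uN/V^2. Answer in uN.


Step 1: Identify parameters.
eps0 = 8.854e-6 uN/V^2, A = 22489 um^2, V = 75 V, d = 4 um
Step 2: Compute V^2 = 75^2 = 5625
Step 3: Compute d^2 = 4^2 = 16
Step 4: F = 0.5 * 8.854e-6 * 22489 * 5625 / 16
F = 35.001 uN


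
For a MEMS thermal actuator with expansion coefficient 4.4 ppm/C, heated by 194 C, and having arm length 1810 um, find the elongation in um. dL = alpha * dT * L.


Step 1: Convert CTE: alpha = 4.4 ppm/C = 4.4e-6 /C
Step 2: dL = 4.4e-6 * 194 * 1810
dL = 1.545 um


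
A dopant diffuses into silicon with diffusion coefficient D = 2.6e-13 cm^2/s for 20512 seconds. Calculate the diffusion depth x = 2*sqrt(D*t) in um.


Step 1: Compute D*t = 2.6e-13 * 20512 = 5.33312e-09 cm^2
Step 2: sqrt(D*t) = 7.30282e-05 cm
Step 3: x = 2 * 7.30282e-05 cm = 1.460564e-04 cm
Step 4: Convert to um (1 cm = 1e4 um): x = 1.461 um


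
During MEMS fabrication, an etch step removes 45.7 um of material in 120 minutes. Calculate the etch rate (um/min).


Step 1: Etch rate = depth / time
Step 2: rate = 45.7 / 120
rate = 0.381 um/min


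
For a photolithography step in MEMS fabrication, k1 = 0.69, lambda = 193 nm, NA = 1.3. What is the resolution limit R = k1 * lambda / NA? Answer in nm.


Step 1: Identify values: k1 = 0.69, lambda = 193 nm, NA = 1.3
Step 2: R = k1 * lambda / NA
R = 0.69 * 193 / 1.3
R = 102.4 nm


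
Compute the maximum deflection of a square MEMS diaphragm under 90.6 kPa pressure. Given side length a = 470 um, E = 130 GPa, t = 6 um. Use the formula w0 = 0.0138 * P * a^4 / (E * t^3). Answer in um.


Step 1: Convert pressure to compatible units (E is in GPa, so P in GPa).
P = 90.6 kPa = 90.6e-6 GPa
Step 2: Compute numerator: 0.0138 * P * a^4.
a^4 = 470^4 = 48796810000
numerator = 0.0138 * 90.6e-6 * 48796810000 = 6.100968e+04
Step 3: Compute denominator: E * t^3 = 130 * 6^3 = 28080
Step 4: w0 = numerator / denominator = 6.100968e+04 / 28080 = 2.1727 um


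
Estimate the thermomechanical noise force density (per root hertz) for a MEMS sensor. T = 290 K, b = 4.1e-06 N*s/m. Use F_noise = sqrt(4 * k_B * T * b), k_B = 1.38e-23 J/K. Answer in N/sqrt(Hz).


Step 1: Compute 4 * k_B * T * b
= 4 * 1.38e-23 * 290 * 4.1e-06
= 6.5633e-26 N^2/Hz
Step 2: F_noise = sqrt(6.5633e-26)
F_noise = 2.56e-13 N/sqrt(Hz)


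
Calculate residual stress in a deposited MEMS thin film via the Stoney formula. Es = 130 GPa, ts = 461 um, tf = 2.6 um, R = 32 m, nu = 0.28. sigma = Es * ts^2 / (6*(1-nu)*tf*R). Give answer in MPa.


Step 1: Compute numerator: Es * ts^2 = 130 * 461^2 = 27627730 (GPa*um^2)
Step 2: Compute denominator (R in um): 6*(1-nu)*tf*R = 6*0.72*2.6*32e6 = 359424000.0 (um^2)
Step 3: sigma (GPa) = 27627730 / 359424000.0 = 7.6867e-02 GPa
Step 4: Convert to MPa (x1000): sigma = 76.9 MPa


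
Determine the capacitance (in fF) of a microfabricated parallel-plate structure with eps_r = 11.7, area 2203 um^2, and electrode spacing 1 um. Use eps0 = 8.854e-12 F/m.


Step 1: Convert area to m^2: A = 2203e-12 m^2
Step 2: Convert gap to m: d = 1e-6 m
Step 3: C = eps0 * eps_r * A / d
C = 8.854e-12 * 11.7 * 2203e-12 / 1e-6
Step 4: Convert to fF (multiply by 1e15).
C = 228.21 fF


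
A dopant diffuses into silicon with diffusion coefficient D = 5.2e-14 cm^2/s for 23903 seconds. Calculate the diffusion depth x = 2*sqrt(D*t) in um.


Step 1: Compute D*t = 5.2e-14 * 23903 = 1.242956e-09 cm^2
Step 2: sqrt(D*t) = 3.5256e-05 cm
Step 3: x = 2 * 3.5256e-05 cm = 7.0512e-05 cm
Step 4: Convert to um (1 cm = 1e4 um): x = 0.705 um


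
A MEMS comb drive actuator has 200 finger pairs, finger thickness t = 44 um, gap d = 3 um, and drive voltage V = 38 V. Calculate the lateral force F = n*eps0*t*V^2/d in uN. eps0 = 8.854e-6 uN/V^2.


Step 1: Parameters: n=200, eps0=8.854e-6 uN/V^2, t=44 um, V=38 V, d=3 um
Step 2: V^2 = 1444
Step 3: F = 200 * 8.854e-6 * 44 * 1444 / 3
F = 37.503 uN


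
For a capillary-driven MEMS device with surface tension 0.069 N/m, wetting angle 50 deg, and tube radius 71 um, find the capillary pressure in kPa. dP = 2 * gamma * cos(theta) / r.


Step 1: cos(50 deg) = 0.6428
Step 2: Convert r to m: r = 71e-6 m
Step 3: dP = 2 * 0.069 * 0.6428 / 71e-6 = 1249.4 Pa
Step 4: Convert Pa to kPa (divide by 1000).
dP = 1.25 kPa


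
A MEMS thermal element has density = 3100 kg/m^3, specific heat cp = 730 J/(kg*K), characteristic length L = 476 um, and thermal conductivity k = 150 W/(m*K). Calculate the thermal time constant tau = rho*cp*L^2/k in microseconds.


Step 1: Convert L to m: L = 476e-6 m
Step 2: L^2 = (476e-6)^2 = 2.26576e-07 m^2
Step 3: tau = 3100 * 730 * 2.26576e-07 / 150 = 3.41827659e-03 s
Step 4: Convert to microseconds (multiply by 1e6).
tau = 3418.277 us


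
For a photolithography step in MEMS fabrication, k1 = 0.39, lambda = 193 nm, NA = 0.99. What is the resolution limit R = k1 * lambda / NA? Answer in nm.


Step 1: Identify values: k1 = 0.39, lambda = 193 nm, NA = 0.99
Step 2: R = k1 * lambda / NA
R = 0.39 * 193 / 0.99
R = 76.0 nm


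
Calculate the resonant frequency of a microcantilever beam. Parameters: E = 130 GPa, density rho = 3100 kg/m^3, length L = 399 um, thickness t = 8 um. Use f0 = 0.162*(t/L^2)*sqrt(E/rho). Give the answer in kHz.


Step 1: Convert units to SI.
t_SI = 8e-6 m, L_SI = 399e-6 m
Step 2: Calculate sqrt(E/rho).
sqrt(130e9 / 3100) = 6475.76 m/s
Step 3: Compute f0.
f0 = 0.162 * 8e-6 / (399e-6)^2 * 6475.76 = 52716.9 Hz = 52.72 kHz


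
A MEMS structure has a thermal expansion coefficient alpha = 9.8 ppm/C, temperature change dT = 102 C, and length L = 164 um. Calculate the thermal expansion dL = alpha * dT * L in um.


Step 1: Convert CTE: alpha = 9.8 ppm/C = 9.8e-6 /C
Step 2: dL = 9.8e-6 * 102 * 164
dL = 0.1639 um


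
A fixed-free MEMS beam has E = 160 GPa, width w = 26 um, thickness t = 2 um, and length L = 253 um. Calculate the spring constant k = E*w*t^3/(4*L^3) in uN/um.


Step 1: Convert E to consistent units (1 GPa = 1000 uN/um^2).
E = 160 GPa = 160000 uN/um^2
Step 2: Compute t^3 = 2^3 = 8
Step 3: Compute L^3 = 253^3 = 16194277
Step 4: k = 160000 * 26 * 8 / (4 * 16194277)
k = 0.5138 uN/um


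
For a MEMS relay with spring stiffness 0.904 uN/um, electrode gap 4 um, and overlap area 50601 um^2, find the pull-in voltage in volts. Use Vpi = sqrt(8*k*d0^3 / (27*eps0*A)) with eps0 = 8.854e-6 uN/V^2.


Step 1: Compute numerator: 8 * k * d0^3 = 8 * 0.904 * 4^3 = 462.848
Step 2: Compute denominator: 27 * eps0 * A = 27 * 8.854e-6 * 50601 = 12.096574
Step 3: Vpi = sqrt(462.848 / 12.096574)
Vpi = 6.19 V


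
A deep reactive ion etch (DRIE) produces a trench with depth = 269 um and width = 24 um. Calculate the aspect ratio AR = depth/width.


Step 1: AR = depth / width
Step 2: AR = 269 / 24
AR = 11.2


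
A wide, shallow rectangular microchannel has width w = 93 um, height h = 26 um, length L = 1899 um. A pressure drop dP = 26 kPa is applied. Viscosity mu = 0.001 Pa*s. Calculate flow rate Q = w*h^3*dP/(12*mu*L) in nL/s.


Step 1: Convert all dimensions to SI (meters).
w = 93e-6 m, h = 26e-6 m, L = 1899e-6 m, dP = 26e3 Pa
Step 2: Q = w * h^3 * dP / (12 * mu * L)
Q = 93e-6 * (26e-6)^3 * 26e3 / (12 * 0.001 * 1899e-6) = 1.86496261e-09 m^3/s
Step 3: Convert Q from m^3/s to nL/s (1 m^3 = 1e12 nL, so multiply by 1e12).
Q = 1864.963 nL/s


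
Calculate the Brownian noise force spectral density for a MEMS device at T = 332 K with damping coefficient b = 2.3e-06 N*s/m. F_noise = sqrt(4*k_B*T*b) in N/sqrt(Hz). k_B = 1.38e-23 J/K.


Step 1: Compute 4 * k_B * T * b
= 4 * 1.38e-23 * 332 * 2.3e-06
= 4.2151e-26 N^2/Hz
Step 2: F_noise = sqrt(4.2151e-26)
F_noise = 2.05e-13 N/sqrt(Hz)


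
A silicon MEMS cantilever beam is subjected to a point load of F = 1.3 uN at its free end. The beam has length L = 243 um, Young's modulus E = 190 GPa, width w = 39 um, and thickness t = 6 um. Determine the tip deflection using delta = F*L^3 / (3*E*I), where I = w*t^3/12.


Step 1: Calculate the second moment of area.
I = w * t^3 / 12 = 39 * 6^3 / 12 = 702.0 um^4
Step 2: Convert E to consistent units (1 GPa = 1000 uN/um^2).
E = 190 GPa = 190000 uN/um^2
Step 3: Calculate tip deflection.
delta = F * L^3 / (3 * E * I)
delta = 1.3 * 243^3 / (3 * 190000 * 702.0)
delta = 0.0466 um


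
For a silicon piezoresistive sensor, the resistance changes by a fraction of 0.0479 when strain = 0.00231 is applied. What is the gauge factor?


Step 1: Identify values.
dR/R = 0.0479, strain = 0.00231
Step 2: GF = (dR/R) / strain = 0.0479 / 0.00231
GF = 20.7


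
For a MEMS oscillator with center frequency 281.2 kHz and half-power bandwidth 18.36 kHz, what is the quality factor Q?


Step 1: Q = f0 / bandwidth
Step 2: Q = 281.2 / 18.36
Q = 15.3


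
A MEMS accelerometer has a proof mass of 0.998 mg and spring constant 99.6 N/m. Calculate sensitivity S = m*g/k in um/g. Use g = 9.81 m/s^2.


Step 1: Convert mass: m = 0.998 mg = 9.98e-07 kg
Step 2: S = m * g / k = 9.98e-07 * 9.81 / 99.6
Step 3: S = 9.83e-08 m/g
Step 4: Convert to um/g: S = 0.098 um/g


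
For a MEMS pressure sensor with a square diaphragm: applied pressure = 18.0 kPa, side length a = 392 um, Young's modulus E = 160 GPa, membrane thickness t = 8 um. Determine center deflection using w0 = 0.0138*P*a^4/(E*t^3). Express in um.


Step 1: Convert pressure to compatible units (E is in GPa, so P in GPa).
P = 18.0 kPa = 18.0e-6 GPa
Step 2: Compute numerator: 0.0138 * P * a^4.
a^4 = 392^4 = 23612624896
numerator = 0.0138 * 18.0e-6 * 23612624896 = 5.8654e+03
Step 3: Compute denominator: E * t^3 = 160 * 8^3 = 81920
Step 4: w0 = numerator / denominator = 5.8654e+03 / 81920 = 0.0716 um
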